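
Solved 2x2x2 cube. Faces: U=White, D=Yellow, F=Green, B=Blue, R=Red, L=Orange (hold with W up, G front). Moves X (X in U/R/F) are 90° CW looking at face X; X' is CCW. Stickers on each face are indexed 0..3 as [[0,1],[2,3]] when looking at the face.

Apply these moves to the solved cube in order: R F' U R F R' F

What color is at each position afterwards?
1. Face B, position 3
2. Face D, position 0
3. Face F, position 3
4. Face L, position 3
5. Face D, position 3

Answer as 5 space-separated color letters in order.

After move 1 (R): R=RRRR U=WGWG F=GYGY D=YBYB B=WBWB
After move 2 (F'): F=YYGG U=WGRR R=BRYR D=OOYB L=OGOW
After move 3 (U): U=RWRG F=BRGG R=WBYR B=OGWB L=YYOW
After move 4 (R): R=YWRB U=RRRG F=BOGB D=OWYO B=GGWB
After move 5 (F): F=GBBO U=RRWY R=RWGB D=RYYO L=YOOW
After move 6 (R'): R=WBRG U=RWWG F=GRBY D=RBYO B=OGYB
After move 7 (F): F=BGYR U=RWWO R=WBGG D=RWYO L=YROB
Query 1: B[3] = B
Query 2: D[0] = R
Query 3: F[3] = R
Query 4: L[3] = B
Query 5: D[3] = O

Answer: B R R B O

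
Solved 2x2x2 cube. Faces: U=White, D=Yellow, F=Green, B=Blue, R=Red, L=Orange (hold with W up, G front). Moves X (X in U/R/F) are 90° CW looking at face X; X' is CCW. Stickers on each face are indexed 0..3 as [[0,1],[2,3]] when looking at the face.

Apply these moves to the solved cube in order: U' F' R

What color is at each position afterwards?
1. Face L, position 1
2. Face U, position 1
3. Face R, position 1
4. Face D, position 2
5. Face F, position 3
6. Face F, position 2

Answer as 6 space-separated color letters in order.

After move 1 (U'): U=WWWW F=OOGG R=GGRR B=RRBB L=BBOO
After move 2 (F'): F=OGOG U=WWGR R=YGYR D=BOYY L=BWOW
After move 3 (R): R=YYRG U=WGGG F=OOOY D=BBYR B=RRWB
Query 1: L[1] = W
Query 2: U[1] = G
Query 3: R[1] = Y
Query 4: D[2] = Y
Query 5: F[3] = Y
Query 6: F[2] = O

Answer: W G Y Y Y O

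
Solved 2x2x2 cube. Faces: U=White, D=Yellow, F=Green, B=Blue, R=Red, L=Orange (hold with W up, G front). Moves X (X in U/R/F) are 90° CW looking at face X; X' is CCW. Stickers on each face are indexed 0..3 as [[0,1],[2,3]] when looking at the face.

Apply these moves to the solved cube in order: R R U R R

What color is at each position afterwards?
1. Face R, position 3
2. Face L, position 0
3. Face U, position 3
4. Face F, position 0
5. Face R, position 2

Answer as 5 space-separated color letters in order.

After move 1 (R): R=RRRR U=WGWG F=GYGY D=YBYB B=WBWB
After move 2 (R): R=RRRR U=WYWY F=GBGB D=YWYW B=GBGB
After move 3 (U): U=WWYY F=RRGB R=GBRR B=OOGB L=GBOO
After move 4 (R): R=RGRB U=WRYB F=RWGW D=YGYO B=YOWB
After move 5 (R): R=RRBG U=WWYW F=RGGO D=YWYY B=BORB
Query 1: R[3] = G
Query 2: L[0] = G
Query 3: U[3] = W
Query 4: F[0] = R
Query 5: R[2] = B

Answer: G G W R B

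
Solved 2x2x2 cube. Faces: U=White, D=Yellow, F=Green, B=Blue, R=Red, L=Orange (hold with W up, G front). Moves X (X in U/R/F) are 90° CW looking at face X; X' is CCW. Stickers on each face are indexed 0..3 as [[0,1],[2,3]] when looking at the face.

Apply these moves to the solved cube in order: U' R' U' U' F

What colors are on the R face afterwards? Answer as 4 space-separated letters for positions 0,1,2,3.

Answer: B B W R

Derivation:
After move 1 (U'): U=WWWW F=OOGG R=GGRR B=RRBB L=BBOO
After move 2 (R'): R=GRGR U=WBWR F=OWGW D=YOYG B=YRYB
After move 3 (U'): U=BRWW F=BBGW R=OWGR B=GRYB L=YROO
After move 4 (U'): U=RWBW F=YRGW R=BBGR B=OWYB L=GROO
After move 5 (F): F=GYWR U=RWOR R=BBWR D=GBYG L=GYOO
Query: R face = BBWR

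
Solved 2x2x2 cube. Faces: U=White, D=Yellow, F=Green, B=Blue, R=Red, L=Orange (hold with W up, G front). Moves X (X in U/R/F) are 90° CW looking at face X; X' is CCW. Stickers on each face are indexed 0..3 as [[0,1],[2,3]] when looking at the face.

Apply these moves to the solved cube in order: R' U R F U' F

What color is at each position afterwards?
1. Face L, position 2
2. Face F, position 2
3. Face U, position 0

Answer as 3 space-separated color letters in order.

Answer: O G R

Derivation:
After move 1 (R'): R=RRRR U=WBWB F=GWGW D=YGYG B=YBYB
After move 2 (U): U=WWBB F=RRGW R=YBRR B=OOYB L=GWOO
After move 3 (R): R=RYRB U=WRBW F=RGGG D=YYYO B=BOWB
After move 4 (F): F=GRGG U=WROW R=BYWB D=RRYO L=GYOY
After move 5 (U'): U=RWWO F=GYGG R=GRWB B=BYWB L=BOOY
After move 6 (F): F=GGGY U=RWYO R=WROB D=WGYO L=BROR
Query 1: L[2] = O
Query 2: F[2] = G
Query 3: U[0] = R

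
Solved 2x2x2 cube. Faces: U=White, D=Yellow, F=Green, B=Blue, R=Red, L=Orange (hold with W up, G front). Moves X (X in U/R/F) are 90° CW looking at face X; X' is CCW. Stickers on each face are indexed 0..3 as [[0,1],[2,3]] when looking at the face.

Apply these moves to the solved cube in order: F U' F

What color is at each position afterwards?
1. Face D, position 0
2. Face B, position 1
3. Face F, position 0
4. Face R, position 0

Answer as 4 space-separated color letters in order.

After move 1 (F): F=GGGG U=WWOO R=WRWR D=RRYY L=OYOY
After move 2 (U'): U=WOWO F=OYGG R=GGWR B=WRBB L=BBOY
After move 3 (F): F=GOGY U=WOYB R=WGOR D=WGYY L=BROR
Query 1: D[0] = W
Query 2: B[1] = R
Query 3: F[0] = G
Query 4: R[0] = W

Answer: W R G W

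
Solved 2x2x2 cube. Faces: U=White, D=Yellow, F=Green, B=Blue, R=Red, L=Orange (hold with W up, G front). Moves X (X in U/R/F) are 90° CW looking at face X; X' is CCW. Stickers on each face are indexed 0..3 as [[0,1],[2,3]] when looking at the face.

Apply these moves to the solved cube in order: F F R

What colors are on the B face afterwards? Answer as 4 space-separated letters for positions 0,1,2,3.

After move 1 (F): F=GGGG U=WWOO R=WRWR D=RRYY L=OYOY
After move 2 (F): F=GGGG U=WWYY R=OROR D=WWYY L=OROR
After move 3 (R): R=OORR U=WGYG F=GWGY D=WBYB B=YBWB
Query: B face = YBWB

Answer: Y B W B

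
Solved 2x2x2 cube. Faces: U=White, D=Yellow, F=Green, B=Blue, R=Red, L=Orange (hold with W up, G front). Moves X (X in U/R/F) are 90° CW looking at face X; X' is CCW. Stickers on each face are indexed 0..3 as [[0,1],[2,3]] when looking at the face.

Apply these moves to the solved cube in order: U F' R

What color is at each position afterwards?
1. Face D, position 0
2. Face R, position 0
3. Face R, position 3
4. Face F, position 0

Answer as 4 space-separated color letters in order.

Answer: G Y B R

Derivation:
After move 1 (U): U=WWWW F=RRGG R=BBRR B=OOBB L=GGOO
After move 2 (F'): F=RGRG U=WWBR R=YBYR D=GOYY L=GWOW
After move 3 (R): R=YYRB U=WGBG F=RORY D=GBYO B=ROWB
Query 1: D[0] = G
Query 2: R[0] = Y
Query 3: R[3] = B
Query 4: F[0] = R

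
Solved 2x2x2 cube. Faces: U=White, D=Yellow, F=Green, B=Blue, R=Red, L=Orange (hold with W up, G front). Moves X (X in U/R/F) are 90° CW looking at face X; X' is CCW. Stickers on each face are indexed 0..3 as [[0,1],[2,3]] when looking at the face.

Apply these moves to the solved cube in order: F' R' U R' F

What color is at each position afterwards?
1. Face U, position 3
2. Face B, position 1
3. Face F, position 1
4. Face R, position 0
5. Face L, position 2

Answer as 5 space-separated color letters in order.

Answer: W W R B O

Derivation:
After move 1 (F'): F=GGGG U=WWRR R=YRYR D=OOYY L=OWOW
After move 2 (R'): R=RRYY U=WBRB F=GWGR D=OGYG B=YBOB
After move 3 (U): U=RWBB F=RRGR R=YBYY B=OWOB L=GWOW
After move 4 (R'): R=BYYY U=ROBO F=RWGB D=ORYR B=GWGB
After move 5 (F): F=GRBW U=ROWW R=BYOY D=YBYR L=GOOR
Query 1: U[3] = W
Query 2: B[1] = W
Query 3: F[1] = R
Query 4: R[0] = B
Query 5: L[2] = O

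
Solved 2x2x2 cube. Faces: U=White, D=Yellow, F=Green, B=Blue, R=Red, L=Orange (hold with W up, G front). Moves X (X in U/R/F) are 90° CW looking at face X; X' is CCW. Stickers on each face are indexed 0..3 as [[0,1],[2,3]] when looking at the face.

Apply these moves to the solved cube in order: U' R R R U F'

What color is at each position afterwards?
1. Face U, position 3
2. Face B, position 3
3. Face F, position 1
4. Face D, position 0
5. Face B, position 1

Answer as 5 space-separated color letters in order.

Answer: G B W W B

Derivation:
After move 1 (U'): U=WWWW F=OOGG R=GGRR B=RRBB L=BBOO
After move 2 (R): R=RGRG U=WOWG F=OYGY D=YBYR B=WRWB
After move 3 (R): R=RRGG U=WYWY F=OBGR D=YWYW B=GROB
After move 4 (R): R=GRGR U=WBWR F=OWGW D=YOYG B=YRYB
After move 5 (U): U=WWRB F=GRGW R=YRGR B=BBYB L=OWOO
After move 6 (F'): F=RWGG U=WWYG R=ORYR D=WOYG L=OBOR
Query 1: U[3] = G
Query 2: B[3] = B
Query 3: F[1] = W
Query 4: D[0] = W
Query 5: B[1] = B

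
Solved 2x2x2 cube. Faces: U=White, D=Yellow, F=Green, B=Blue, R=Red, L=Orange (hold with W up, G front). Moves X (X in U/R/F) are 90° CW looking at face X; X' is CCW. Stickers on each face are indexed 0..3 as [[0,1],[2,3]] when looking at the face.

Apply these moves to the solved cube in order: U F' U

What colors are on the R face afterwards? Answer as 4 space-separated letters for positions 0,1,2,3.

Answer: O O Y R

Derivation:
After move 1 (U): U=WWWW F=RRGG R=BBRR B=OOBB L=GGOO
After move 2 (F'): F=RGRG U=WWBR R=YBYR D=GOYY L=GWOW
After move 3 (U): U=BWRW F=YBRG R=OOYR B=GWBB L=RGOW
Query: R face = OOYR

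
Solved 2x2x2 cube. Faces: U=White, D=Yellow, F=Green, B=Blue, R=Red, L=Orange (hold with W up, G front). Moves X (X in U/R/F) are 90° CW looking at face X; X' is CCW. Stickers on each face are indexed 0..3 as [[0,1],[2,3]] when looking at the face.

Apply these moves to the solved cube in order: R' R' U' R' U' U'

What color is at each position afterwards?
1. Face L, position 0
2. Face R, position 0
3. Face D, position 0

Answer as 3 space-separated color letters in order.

Answer: B G Y

Derivation:
After move 1 (R'): R=RRRR U=WBWB F=GWGW D=YGYG B=YBYB
After move 2 (R'): R=RRRR U=WYWY F=GBGB D=YWYW B=GBGB
After move 3 (U'): U=YYWW F=OOGB R=GBRR B=RRGB L=GBOO
After move 4 (R'): R=BRGR U=YGWR F=OYGW D=YOYB B=WRWB
After move 5 (U'): U=GRYW F=GBGW R=OYGR B=BRWB L=WROO
After move 6 (U'): U=RWGY F=WRGW R=GBGR B=OYWB L=BROO
Query 1: L[0] = B
Query 2: R[0] = G
Query 3: D[0] = Y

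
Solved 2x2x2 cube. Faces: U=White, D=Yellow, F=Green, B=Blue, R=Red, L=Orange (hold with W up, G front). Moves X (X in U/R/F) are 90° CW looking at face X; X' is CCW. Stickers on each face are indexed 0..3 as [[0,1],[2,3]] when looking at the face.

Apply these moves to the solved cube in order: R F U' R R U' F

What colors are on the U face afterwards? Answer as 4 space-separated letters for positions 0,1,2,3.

Answer: R B B R

Derivation:
After move 1 (R): R=RRRR U=WGWG F=GYGY D=YBYB B=WBWB
After move 2 (F): F=GGYY U=WGOO R=WRGR D=RRYB L=OYOB
After move 3 (U'): U=GOWO F=OYYY R=GGGR B=WRWB L=WBOB
After move 4 (R): R=GGRG U=GYWY F=ORYB D=RWYW B=OROB
After move 5 (R): R=RGGG U=GRWB F=OWYW D=ROYO B=YRYB
After move 6 (U'): U=RBGW F=WBYW R=OWGG B=RGYB L=YROB
After move 7 (F): F=YWWB U=RBBR R=GWWG D=GOYO L=YROO
Query: U face = RBBR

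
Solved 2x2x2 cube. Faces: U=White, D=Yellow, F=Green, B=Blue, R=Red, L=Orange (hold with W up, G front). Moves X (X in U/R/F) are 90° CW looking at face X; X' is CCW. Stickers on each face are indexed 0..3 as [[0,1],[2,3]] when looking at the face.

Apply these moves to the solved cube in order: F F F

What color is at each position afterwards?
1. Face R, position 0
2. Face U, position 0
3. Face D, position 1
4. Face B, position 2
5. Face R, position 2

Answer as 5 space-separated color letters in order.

Answer: Y W O B Y

Derivation:
After move 1 (F): F=GGGG U=WWOO R=WRWR D=RRYY L=OYOY
After move 2 (F): F=GGGG U=WWYY R=OROR D=WWYY L=OROR
After move 3 (F): F=GGGG U=WWRR R=YRYR D=OOYY L=OWOW
Query 1: R[0] = Y
Query 2: U[0] = W
Query 3: D[1] = O
Query 4: B[2] = B
Query 5: R[2] = Y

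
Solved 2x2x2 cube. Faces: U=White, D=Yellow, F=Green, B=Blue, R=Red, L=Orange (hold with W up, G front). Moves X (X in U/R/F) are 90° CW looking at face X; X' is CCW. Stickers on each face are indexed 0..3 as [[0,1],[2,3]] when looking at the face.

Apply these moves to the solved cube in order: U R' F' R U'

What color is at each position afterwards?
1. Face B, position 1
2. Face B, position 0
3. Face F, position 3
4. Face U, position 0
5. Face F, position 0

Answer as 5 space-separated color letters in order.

Answer: R Y G W G

Derivation:
After move 1 (U): U=WWWW F=RRGG R=BBRR B=OOBB L=GGOO
After move 2 (R'): R=BRBR U=WBWO F=RWGW D=YRYG B=YOYB
After move 3 (F'): F=WWRG U=WBBB R=RRYR D=GOYG L=GOOW
After move 4 (R): R=YRRR U=WWBG F=WORG D=GYYY B=BOBB
After move 5 (U'): U=WGWB F=GORG R=WORR B=YRBB L=BOOW
Query 1: B[1] = R
Query 2: B[0] = Y
Query 3: F[3] = G
Query 4: U[0] = W
Query 5: F[0] = G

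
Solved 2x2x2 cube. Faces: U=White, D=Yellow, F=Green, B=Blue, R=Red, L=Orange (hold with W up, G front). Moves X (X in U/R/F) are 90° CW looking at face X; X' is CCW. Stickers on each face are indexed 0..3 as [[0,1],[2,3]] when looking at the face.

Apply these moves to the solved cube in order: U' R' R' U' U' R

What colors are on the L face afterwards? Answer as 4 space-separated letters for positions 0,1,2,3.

Answer: R R O O

Derivation:
After move 1 (U'): U=WWWW F=OOGG R=GGRR B=RRBB L=BBOO
After move 2 (R'): R=GRGR U=WBWR F=OWGW D=YOYG B=YRYB
After move 3 (R'): R=RRGG U=WYWY F=OBGR D=YWYW B=GROB
After move 4 (U'): U=YYWW F=BBGR R=OBGG B=RROB L=GROO
After move 5 (U'): U=YWYW F=GRGR R=BBGG B=OBOB L=RROO
After move 6 (R): R=GBGB U=YRYR F=GWGW D=YOYO B=WBWB
Query: L face = RROO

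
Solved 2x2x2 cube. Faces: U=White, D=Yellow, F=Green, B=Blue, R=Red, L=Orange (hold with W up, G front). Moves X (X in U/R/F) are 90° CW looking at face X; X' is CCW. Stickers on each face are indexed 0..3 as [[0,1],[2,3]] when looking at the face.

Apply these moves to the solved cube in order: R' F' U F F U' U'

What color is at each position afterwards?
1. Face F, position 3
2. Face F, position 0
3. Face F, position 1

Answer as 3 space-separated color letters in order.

Answer: G O B

Derivation:
After move 1 (R'): R=RRRR U=WBWB F=GWGW D=YGYG B=YBYB
After move 2 (F'): F=WWGG U=WBRR R=GRYR D=OOYG L=OBOW
After move 3 (U): U=RWRB F=GRGG R=YBYR B=OBYB L=WWOW
After move 4 (F): F=GGGR U=RWWW R=RBBR D=YYYG L=WOOO
After move 5 (F): F=GGRG U=RWOO R=WBWR D=BRYG L=WYOY
After move 6 (U'): U=WORO F=WYRG R=GGWR B=WBYB L=OBOY
After move 7 (U'): U=OOWR F=OBRG R=WYWR B=GGYB L=WBOY
Query 1: F[3] = G
Query 2: F[0] = O
Query 3: F[1] = B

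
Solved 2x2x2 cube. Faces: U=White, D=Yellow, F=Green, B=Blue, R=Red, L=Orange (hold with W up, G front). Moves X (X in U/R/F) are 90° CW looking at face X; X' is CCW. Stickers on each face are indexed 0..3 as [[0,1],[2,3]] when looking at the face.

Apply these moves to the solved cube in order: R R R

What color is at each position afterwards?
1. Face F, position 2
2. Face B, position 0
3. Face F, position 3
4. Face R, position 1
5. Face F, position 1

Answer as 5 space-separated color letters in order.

Answer: G Y W R W

Derivation:
After move 1 (R): R=RRRR U=WGWG F=GYGY D=YBYB B=WBWB
After move 2 (R): R=RRRR U=WYWY F=GBGB D=YWYW B=GBGB
After move 3 (R): R=RRRR U=WBWB F=GWGW D=YGYG B=YBYB
Query 1: F[2] = G
Query 2: B[0] = Y
Query 3: F[3] = W
Query 4: R[1] = R
Query 5: F[1] = W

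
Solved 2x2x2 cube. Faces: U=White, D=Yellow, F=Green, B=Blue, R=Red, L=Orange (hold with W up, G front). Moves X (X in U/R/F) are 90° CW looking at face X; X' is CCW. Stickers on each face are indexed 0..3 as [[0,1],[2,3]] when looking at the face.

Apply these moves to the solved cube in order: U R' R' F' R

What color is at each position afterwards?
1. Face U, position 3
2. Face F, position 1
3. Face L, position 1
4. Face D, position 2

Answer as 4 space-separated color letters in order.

Answer: G O Y Y

Derivation:
After move 1 (U): U=WWWW F=RRGG R=BBRR B=OOBB L=GGOO
After move 2 (R'): R=BRBR U=WBWO F=RWGW D=YRYG B=YOYB
After move 3 (R'): R=RRBB U=WYWY F=RBGO D=YWYW B=GORB
After move 4 (F'): F=BORG U=WYRB R=WRYB D=GOYW L=GYOW
After move 5 (R): R=YWBR U=WORG F=BORW D=GRYG B=BOYB
Query 1: U[3] = G
Query 2: F[1] = O
Query 3: L[1] = Y
Query 4: D[2] = Y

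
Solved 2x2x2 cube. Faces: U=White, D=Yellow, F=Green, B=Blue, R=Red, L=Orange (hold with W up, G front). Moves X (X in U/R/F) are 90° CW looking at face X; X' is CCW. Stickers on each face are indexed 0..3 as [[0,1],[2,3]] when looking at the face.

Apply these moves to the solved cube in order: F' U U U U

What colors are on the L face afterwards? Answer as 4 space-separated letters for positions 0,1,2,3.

Answer: O W O W

Derivation:
After move 1 (F'): F=GGGG U=WWRR R=YRYR D=OOYY L=OWOW
After move 2 (U): U=RWRW F=YRGG R=BBYR B=OWBB L=GGOW
After move 3 (U): U=RRWW F=BBGG R=OWYR B=GGBB L=YROW
After move 4 (U): U=WRWR F=OWGG R=GGYR B=YRBB L=BBOW
After move 5 (U): U=WWRR F=GGGG R=YRYR B=BBBB L=OWOW
Query: L face = OWOW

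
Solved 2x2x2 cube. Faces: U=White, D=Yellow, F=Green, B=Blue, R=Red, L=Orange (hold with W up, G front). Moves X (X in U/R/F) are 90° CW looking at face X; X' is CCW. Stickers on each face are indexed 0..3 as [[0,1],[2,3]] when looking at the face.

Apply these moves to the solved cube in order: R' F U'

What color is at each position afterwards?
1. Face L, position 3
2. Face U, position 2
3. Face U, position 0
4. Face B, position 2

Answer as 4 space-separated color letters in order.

Answer: G W B Y

Derivation:
After move 1 (R'): R=RRRR U=WBWB F=GWGW D=YGYG B=YBYB
After move 2 (F): F=GGWW U=WBOO R=WRBR D=RRYG L=OYOG
After move 3 (U'): U=BOWO F=OYWW R=GGBR B=WRYB L=YBOG
Query 1: L[3] = G
Query 2: U[2] = W
Query 3: U[0] = B
Query 4: B[2] = Y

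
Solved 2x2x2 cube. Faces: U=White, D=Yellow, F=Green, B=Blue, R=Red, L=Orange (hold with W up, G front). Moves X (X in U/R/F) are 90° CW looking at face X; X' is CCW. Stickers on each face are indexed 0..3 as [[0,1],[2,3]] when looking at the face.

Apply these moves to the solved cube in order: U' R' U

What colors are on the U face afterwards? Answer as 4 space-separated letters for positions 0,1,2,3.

After move 1 (U'): U=WWWW F=OOGG R=GGRR B=RRBB L=BBOO
After move 2 (R'): R=GRGR U=WBWR F=OWGW D=YOYG B=YRYB
After move 3 (U): U=WWRB F=GRGW R=YRGR B=BBYB L=OWOO
Query: U face = WWRB

Answer: W W R B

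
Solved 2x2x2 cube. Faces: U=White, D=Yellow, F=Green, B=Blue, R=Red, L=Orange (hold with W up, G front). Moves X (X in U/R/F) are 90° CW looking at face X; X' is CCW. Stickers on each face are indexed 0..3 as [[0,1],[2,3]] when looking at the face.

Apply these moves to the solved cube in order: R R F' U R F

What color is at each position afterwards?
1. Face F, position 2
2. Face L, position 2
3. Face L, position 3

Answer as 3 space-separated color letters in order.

After move 1 (R): R=RRRR U=WGWG F=GYGY D=YBYB B=WBWB
After move 2 (R): R=RRRR U=WYWY F=GBGB D=YWYW B=GBGB
After move 3 (F'): F=BBGG U=WYRR R=WRYR D=OOYW L=OYOW
After move 4 (U): U=RWRY F=WRGG R=GBYR B=OYGB L=BBOW
After move 5 (R): R=YGRB U=RRRG F=WOGW D=OGYO B=YYWB
After move 6 (F): F=GWWO U=RRWB R=RGGB D=RYYO L=BOOG
Query 1: F[2] = W
Query 2: L[2] = O
Query 3: L[3] = G

Answer: W O G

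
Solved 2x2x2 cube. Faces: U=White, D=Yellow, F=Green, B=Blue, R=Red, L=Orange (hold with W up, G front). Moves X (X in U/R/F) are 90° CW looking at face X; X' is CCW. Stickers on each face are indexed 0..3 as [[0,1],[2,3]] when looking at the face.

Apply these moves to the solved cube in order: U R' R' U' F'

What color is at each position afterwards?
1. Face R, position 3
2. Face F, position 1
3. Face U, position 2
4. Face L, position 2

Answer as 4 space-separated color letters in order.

After move 1 (U): U=WWWW F=RRGG R=BBRR B=OOBB L=GGOO
After move 2 (R'): R=BRBR U=WBWO F=RWGW D=YRYG B=YOYB
After move 3 (R'): R=RRBB U=WYWY F=RBGO D=YWYW B=GORB
After move 4 (U'): U=YYWW F=GGGO R=RBBB B=RRRB L=GOOO
After move 5 (F'): F=GOGG U=YYRB R=WBYB D=OOYW L=GWOW
Query 1: R[3] = B
Query 2: F[1] = O
Query 3: U[2] = R
Query 4: L[2] = O

Answer: B O R O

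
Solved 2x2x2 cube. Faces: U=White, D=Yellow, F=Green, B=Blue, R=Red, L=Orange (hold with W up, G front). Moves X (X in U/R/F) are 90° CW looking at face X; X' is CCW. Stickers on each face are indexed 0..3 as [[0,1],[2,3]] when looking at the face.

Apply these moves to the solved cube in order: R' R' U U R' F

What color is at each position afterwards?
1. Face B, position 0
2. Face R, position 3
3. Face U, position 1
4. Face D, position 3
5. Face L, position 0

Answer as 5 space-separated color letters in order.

After move 1 (R'): R=RRRR U=WBWB F=GWGW D=YGYG B=YBYB
After move 2 (R'): R=RRRR U=WYWY F=GBGB D=YWYW B=GBGB
After move 3 (U): U=WWYY F=RRGB R=GBRR B=OOGB L=GBOO
After move 4 (U): U=YWYW F=GBGB R=OORR B=GBGB L=RROO
After move 5 (R'): R=OROR U=YGYG F=GWGW D=YBYB B=WBWB
After move 6 (F): F=GGWW U=YGOR R=YRGR D=OOYB L=RYOB
Query 1: B[0] = W
Query 2: R[3] = R
Query 3: U[1] = G
Query 4: D[3] = B
Query 5: L[0] = R

Answer: W R G B R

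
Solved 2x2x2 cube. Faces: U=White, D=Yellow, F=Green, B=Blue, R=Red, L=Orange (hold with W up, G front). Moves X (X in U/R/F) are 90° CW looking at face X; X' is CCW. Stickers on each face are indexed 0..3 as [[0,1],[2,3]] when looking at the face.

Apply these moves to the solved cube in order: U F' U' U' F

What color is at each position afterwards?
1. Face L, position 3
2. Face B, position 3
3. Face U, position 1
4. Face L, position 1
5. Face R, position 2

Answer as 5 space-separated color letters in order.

Answer: O B B G W

Derivation:
After move 1 (U): U=WWWW F=RRGG R=BBRR B=OOBB L=GGOO
After move 2 (F'): F=RGRG U=WWBR R=YBYR D=GOYY L=GWOW
After move 3 (U'): U=WRWB F=GWRG R=RGYR B=YBBB L=OOOW
After move 4 (U'): U=RBWW F=OORG R=GWYR B=RGBB L=YBOW
After move 5 (F): F=ROGO U=RBWB R=WWWR D=YGYY L=YGOO
Query 1: L[3] = O
Query 2: B[3] = B
Query 3: U[1] = B
Query 4: L[1] = G
Query 5: R[2] = W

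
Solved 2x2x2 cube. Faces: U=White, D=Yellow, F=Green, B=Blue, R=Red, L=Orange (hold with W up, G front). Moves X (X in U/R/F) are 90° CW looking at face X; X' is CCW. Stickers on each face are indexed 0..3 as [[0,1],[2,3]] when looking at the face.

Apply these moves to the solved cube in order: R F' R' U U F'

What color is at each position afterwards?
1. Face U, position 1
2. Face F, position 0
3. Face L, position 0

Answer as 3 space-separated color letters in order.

Answer: R B R

Derivation:
After move 1 (R): R=RRRR U=WGWG F=GYGY D=YBYB B=WBWB
After move 2 (F'): F=YYGG U=WGRR R=BRYR D=OOYB L=OGOW
After move 3 (R'): R=RRBY U=WWRW F=YGGR D=OYYG B=BBOB
After move 4 (U): U=RWWW F=RRGR R=BBBY B=OGOB L=YGOW
After move 5 (U): U=WRWW F=BBGR R=OGBY B=YGOB L=RROW
After move 6 (F'): F=BRBG U=WROB R=YGOY D=RWYG L=RWOW
Query 1: U[1] = R
Query 2: F[0] = B
Query 3: L[0] = R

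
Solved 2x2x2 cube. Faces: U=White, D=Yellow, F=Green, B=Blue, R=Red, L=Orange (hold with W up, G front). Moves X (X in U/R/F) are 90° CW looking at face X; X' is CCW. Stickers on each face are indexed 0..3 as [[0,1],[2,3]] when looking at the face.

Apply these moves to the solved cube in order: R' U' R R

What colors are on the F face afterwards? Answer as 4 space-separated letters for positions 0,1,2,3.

Answer: O Y G R

Derivation:
After move 1 (R'): R=RRRR U=WBWB F=GWGW D=YGYG B=YBYB
After move 2 (U'): U=BBWW F=OOGW R=GWRR B=RRYB L=YBOO
After move 3 (R): R=RGRW U=BOWW F=OGGG D=YYYR B=WRBB
After move 4 (R): R=RRWG U=BGWG F=OYGR D=YBYW B=WROB
Query: F face = OYGR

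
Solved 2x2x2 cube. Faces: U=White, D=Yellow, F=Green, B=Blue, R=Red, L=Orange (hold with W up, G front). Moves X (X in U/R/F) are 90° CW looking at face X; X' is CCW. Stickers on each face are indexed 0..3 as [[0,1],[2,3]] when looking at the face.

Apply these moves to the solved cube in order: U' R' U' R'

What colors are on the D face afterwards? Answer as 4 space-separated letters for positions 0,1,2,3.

Answer: Y B Y W

Derivation:
After move 1 (U'): U=WWWW F=OOGG R=GGRR B=RRBB L=BBOO
After move 2 (R'): R=GRGR U=WBWR F=OWGW D=YOYG B=YRYB
After move 3 (U'): U=BRWW F=BBGW R=OWGR B=GRYB L=YROO
After move 4 (R'): R=WROG U=BYWG F=BRGW D=YBYW B=GROB
Query: D face = YBYW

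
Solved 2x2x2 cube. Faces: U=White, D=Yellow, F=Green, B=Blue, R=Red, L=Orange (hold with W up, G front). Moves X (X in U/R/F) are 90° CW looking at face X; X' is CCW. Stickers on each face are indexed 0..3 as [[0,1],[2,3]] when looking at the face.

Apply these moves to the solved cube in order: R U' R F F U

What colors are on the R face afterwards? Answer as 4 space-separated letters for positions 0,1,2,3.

Answer: W R B Y

Derivation:
After move 1 (R): R=RRRR U=WGWG F=GYGY D=YBYB B=WBWB
After move 2 (U'): U=GGWW F=OOGY R=GYRR B=RRWB L=WBOO
After move 3 (R): R=RGRY U=GOWY F=OBGB D=YWYR B=WRGB
After move 4 (F): F=GOBB U=GOOB R=WGYY D=RRYR L=WYOW
After move 5 (F): F=BGBO U=GOWY R=OGBY D=YWYR L=WROR
After move 6 (U): U=WGYO F=OGBO R=WRBY B=WRGB L=BGOR
Query: R face = WRBY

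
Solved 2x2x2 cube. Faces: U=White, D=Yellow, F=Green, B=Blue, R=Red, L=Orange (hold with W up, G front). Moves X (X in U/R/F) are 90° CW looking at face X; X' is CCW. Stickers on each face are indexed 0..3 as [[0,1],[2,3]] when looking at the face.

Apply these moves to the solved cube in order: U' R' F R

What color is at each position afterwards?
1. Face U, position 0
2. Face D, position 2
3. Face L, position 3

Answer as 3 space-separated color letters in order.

After move 1 (U'): U=WWWW F=OOGG R=GGRR B=RRBB L=BBOO
After move 2 (R'): R=GRGR U=WBWR F=OWGW D=YOYG B=YRYB
After move 3 (F): F=GOWW U=WBOB R=WRRR D=GGYG L=BYOO
After move 4 (R): R=RWRR U=WOOW F=GGWG D=GYYY B=BRBB
Query 1: U[0] = W
Query 2: D[2] = Y
Query 3: L[3] = O

Answer: W Y O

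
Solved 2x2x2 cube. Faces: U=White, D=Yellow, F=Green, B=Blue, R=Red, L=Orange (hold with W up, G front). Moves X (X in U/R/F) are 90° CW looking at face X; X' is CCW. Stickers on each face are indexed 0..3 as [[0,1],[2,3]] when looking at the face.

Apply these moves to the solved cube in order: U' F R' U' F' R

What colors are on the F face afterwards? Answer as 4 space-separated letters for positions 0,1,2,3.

After move 1 (U'): U=WWWW F=OOGG R=GGRR B=RRBB L=BBOO
After move 2 (F): F=GOGO U=WWOB R=WGWR D=RGYY L=BYOY
After move 3 (R'): R=GRWW U=WBOR F=GWGB D=ROYO B=YRGB
After move 4 (U'): U=BRWO F=BYGB R=GWWW B=GRGB L=YROY
After move 5 (F'): F=YBBG U=BRGW R=OWRW D=RYYO L=YOOW
After move 6 (R): R=ROWW U=BBGG F=YYBO D=RGYG B=WRRB
Query: F face = YYBO

Answer: Y Y B O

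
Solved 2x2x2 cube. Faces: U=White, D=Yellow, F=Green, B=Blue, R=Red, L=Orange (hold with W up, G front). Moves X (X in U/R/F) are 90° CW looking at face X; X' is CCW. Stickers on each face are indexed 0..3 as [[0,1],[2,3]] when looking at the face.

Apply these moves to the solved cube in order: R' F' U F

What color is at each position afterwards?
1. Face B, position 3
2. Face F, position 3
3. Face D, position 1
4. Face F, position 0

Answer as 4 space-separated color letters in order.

Answer: B R Y G

Derivation:
After move 1 (R'): R=RRRR U=WBWB F=GWGW D=YGYG B=YBYB
After move 2 (F'): F=WWGG U=WBRR R=GRYR D=OOYG L=OBOW
After move 3 (U): U=RWRB F=GRGG R=YBYR B=OBYB L=WWOW
After move 4 (F): F=GGGR U=RWWW R=RBBR D=YYYG L=WOOO
Query 1: B[3] = B
Query 2: F[3] = R
Query 3: D[1] = Y
Query 4: F[0] = G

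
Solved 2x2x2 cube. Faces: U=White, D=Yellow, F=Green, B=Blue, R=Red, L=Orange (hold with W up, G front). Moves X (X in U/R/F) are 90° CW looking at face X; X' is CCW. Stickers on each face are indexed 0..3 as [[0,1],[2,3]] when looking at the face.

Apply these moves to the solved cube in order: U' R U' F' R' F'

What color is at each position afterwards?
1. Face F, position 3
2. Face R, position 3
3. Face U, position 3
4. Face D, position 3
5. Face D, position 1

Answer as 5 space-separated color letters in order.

After move 1 (U'): U=WWWW F=OOGG R=GGRR B=RRBB L=BBOO
After move 2 (R): R=RGRG U=WOWG F=OYGY D=YBYR B=WRWB
After move 3 (U'): U=OGWW F=BBGY R=OYRG B=RGWB L=WROO
After move 4 (F'): F=BYBG U=OGOR R=BYYG D=ROYR L=WWOW
After move 5 (R'): R=YGBY U=OWOR F=BGBR D=RYYG B=RGOB
After move 6 (F'): F=GRBB U=OWYB R=YGRY D=WWYG L=WROO
Query 1: F[3] = B
Query 2: R[3] = Y
Query 3: U[3] = B
Query 4: D[3] = G
Query 5: D[1] = W

Answer: B Y B G W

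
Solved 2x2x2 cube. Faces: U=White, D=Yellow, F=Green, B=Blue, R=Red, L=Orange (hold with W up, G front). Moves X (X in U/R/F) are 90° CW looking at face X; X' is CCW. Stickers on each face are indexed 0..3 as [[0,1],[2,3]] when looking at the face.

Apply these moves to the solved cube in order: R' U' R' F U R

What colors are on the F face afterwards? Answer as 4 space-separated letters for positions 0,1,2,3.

After move 1 (R'): R=RRRR U=WBWB F=GWGW D=YGYG B=YBYB
After move 2 (U'): U=BBWW F=OOGW R=GWRR B=RRYB L=YBOO
After move 3 (R'): R=WRGR U=BYWR F=OBGW D=YOYW B=GRGB
After move 4 (F): F=GOWB U=BYOB R=WRRR D=GWYW L=YYOO
After move 5 (U): U=OBBY F=WRWB R=GRRR B=YYGB L=GOOO
After move 6 (R): R=RGRR U=ORBB F=WWWW D=GGYY B=YYBB
Query: F face = WWWW

Answer: W W W W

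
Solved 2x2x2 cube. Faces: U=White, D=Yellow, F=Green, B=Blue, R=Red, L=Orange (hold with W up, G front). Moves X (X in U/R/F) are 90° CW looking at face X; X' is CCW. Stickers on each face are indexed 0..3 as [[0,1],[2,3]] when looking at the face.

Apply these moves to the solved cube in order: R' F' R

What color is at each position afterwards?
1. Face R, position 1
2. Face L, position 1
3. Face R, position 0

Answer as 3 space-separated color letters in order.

After move 1 (R'): R=RRRR U=WBWB F=GWGW D=YGYG B=YBYB
After move 2 (F'): F=WWGG U=WBRR R=GRYR D=OOYG L=OBOW
After move 3 (R): R=YGRR U=WWRG F=WOGG D=OYYY B=RBBB
Query 1: R[1] = G
Query 2: L[1] = B
Query 3: R[0] = Y

Answer: G B Y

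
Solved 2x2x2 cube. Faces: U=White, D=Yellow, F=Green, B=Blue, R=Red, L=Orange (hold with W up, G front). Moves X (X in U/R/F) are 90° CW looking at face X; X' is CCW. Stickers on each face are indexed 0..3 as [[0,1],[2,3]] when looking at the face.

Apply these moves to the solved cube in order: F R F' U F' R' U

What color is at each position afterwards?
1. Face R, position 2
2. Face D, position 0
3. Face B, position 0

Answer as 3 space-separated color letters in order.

Answer: Y Y R

Derivation:
After move 1 (F): F=GGGG U=WWOO R=WRWR D=RRYY L=OYOY
After move 2 (R): R=WWRR U=WGOG F=GRGY D=RBYB B=OBWB
After move 3 (F'): F=RYGG U=WGWR R=BWRR D=YYYB L=OGOO
After move 4 (U): U=WWRG F=BWGG R=OBRR B=OGWB L=RYOO
After move 5 (F'): F=WGBG U=WWOR R=YBYR D=YOYB L=RGOR
After move 6 (R'): R=BRYY U=WWOO F=WWBR D=YGYG B=BGOB
After move 7 (U): U=OWOW F=BRBR R=BGYY B=RGOB L=WWOR
Query 1: R[2] = Y
Query 2: D[0] = Y
Query 3: B[0] = R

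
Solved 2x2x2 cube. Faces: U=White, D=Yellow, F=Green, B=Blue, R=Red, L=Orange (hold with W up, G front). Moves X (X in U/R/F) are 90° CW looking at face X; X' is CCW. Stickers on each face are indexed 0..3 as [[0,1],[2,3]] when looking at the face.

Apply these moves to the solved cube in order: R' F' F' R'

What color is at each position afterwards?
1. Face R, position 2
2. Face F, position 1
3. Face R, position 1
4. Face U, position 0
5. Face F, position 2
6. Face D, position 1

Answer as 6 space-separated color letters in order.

Answer: O B R W W G

Derivation:
After move 1 (R'): R=RRRR U=WBWB F=GWGW D=YGYG B=YBYB
After move 2 (F'): F=WWGG U=WBRR R=GRYR D=OOYG L=OBOW
After move 3 (F'): F=WGWG U=WBGY R=OROR D=BWYG L=OROR
After move 4 (R'): R=RROO U=WYGY F=WBWY D=BGYG B=GBWB
Query 1: R[2] = O
Query 2: F[1] = B
Query 3: R[1] = R
Query 4: U[0] = W
Query 5: F[2] = W
Query 6: D[1] = G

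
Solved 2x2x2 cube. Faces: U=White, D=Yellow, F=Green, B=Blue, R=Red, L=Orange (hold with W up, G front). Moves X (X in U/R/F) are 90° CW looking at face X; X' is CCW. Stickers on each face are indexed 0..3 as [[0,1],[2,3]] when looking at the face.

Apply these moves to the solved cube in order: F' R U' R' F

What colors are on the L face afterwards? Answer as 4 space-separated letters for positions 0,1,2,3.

Answer: R O O W

Derivation:
After move 1 (F'): F=GGGG U=WWRR R=YRYR D=OOYY L=OWOW
After move 2 (R): R=YYRR U=WGRG F=GOGY D=OBYB B=RBWB
After move 3 (U'): U=GGWR F=OWGY R=GORR B=YYWB L=RBOW
After move 4 (R'): R=ORGR U=GWWY F=OGGR D=OWYY B=BYBB
After move 5 (F): F=GORG U=GWWB R=WRYR D=GOYY L=ROOW
Query: L face = ROOW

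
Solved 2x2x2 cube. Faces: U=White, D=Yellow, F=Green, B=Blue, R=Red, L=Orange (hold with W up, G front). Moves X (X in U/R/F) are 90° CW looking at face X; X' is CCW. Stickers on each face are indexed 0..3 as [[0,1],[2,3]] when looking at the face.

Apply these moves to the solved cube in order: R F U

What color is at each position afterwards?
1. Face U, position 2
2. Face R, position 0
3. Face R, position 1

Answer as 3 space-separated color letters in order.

Answer: O W B

Derivation:
After move 1 (R): R=RRRR U=WGWG F=GYGY D=YBYB B=WBWB
After move 2 (F): F=GGYY U=WGOO R=WRGR D=RRYB L=OYOB
After move 3 (U): U=OWOG F=WRYY R=WBGR B=OYWB L=GGOB
Query 1: U[2] = O
Query 2: R[0] = W
Query 3: R[1] = B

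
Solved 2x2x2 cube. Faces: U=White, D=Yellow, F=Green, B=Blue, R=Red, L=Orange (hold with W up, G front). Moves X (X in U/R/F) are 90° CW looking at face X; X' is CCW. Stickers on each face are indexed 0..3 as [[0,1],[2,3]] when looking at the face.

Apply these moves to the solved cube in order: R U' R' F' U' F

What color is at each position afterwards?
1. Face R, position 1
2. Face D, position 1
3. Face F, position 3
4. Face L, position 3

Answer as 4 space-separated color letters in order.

Answer: W G R O

Derivation:
After move 1 (R): R=RRRR U=WGWG F=GYGY D=YBYB B=WBWB
After move 2 (U'): U=GGWW F=OOGY R=GYRR B=RRWB L=WBOO
After move 3 (R'): R=YRGR U=GWWR F=OGGW D=YOYY B=BRBB
After move 4 (F'): F=GWOG U=GWYG R=ORYR D=BOYY L=WROW
After move 5 (U'): U=WGGY F=WROG R=GWYR B=ORBB L=BROW
After move 6 (F): F=OWGR U=WGWR R=GWYR D=YGYY L=BBOO
Query 1: R[1] = W
Query 2: D[1] = G
Query 3: F[3] = R
Query 4: L[3] = O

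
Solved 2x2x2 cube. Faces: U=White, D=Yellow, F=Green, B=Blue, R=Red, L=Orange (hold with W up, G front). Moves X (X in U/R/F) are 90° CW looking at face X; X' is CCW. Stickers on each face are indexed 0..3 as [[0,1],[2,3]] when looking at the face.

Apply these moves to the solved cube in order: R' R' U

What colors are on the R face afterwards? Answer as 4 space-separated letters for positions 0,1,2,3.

Answer: G B R R

Derivation:
After move 1 (R'): R=RRRR U=WBWB F=GWGW D=YGYG B=YBYB
After move 2 (R'): R=RRRR U=WYWY F=GBGB D=YWYW B=GBGB
After move 3 (U): U=WWYY F=RRGB R=GBRR B=OOGB L=GBOO
Query: R face = GBRR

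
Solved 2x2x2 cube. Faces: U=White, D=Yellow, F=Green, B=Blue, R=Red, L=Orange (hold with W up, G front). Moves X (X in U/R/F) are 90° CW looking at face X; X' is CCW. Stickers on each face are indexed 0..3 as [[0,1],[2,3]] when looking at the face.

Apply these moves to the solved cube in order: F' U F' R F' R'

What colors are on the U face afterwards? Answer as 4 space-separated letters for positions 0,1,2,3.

After move 1 (F'): F=GGGG U=WWRR R=YRYR D=OOYY L=OWOW
After move 2 (U): U=RWRW F=YRGG R=BBYR B=OWBB L=GGOW
After move 3 (F'): F=RGYG U=RWBY R=OBOR D=GWYY L=GWOR
After move 4 (R): R=OORB U=RGBG F=RWYY D=GBYO B=YWWB
After move 5 (F'): F=WYRY U=RGOR R=BOGB D=WRYO L=GGOB
After move 6 (R'): R=OBBG U=RWOY F=WGRR D=WYYY B=OWRB
Query: U face = RWOY

Answer: R W O Y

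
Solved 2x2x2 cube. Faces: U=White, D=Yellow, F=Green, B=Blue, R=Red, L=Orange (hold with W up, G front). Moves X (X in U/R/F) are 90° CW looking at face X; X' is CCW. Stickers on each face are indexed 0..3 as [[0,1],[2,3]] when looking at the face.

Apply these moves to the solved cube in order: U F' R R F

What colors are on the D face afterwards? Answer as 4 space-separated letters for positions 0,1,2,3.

After move 1 (U): U=WWWW F=RRGG R=BBRR B=OOBB L=GGOO
After move 2 (F'): F=RGRG U=WWBR R=YBYR D=GOYY L=GWOW
After move 3 (R): R=YYRB U=WGBG F=RORY D=GBYO B=ROWB
After move 4 (R): R=RYBY U=WOBY F=RBRO D=GWYR B=GOGB
After move 5 (F): F=RROB U=WOWW R=BYYY D=BRYR L=GGOW
Query: D face = BRYR

Answer: B R Y R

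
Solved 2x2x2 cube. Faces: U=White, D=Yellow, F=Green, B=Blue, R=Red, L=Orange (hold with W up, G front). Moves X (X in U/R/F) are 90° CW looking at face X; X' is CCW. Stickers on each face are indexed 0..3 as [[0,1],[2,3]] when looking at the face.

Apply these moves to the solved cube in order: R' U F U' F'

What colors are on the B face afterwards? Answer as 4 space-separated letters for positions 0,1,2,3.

After move 1 (R'): R=RRRR U=WBWB F=GWGW D=YGYG B=YBYB
After move 2 (U): U=WWBB F=RRGW R=YBRR B=OOYB L=GWOO
After move 3 (F): F=GRWR U=WWOW R=BBBR D=RYYG L=GYOG
After move 4 (U'): U=WWWO F=GYWR R=GRBR B=BBYB L=OOOG
After move 5 (F'): F=YRGW U=WWGB R=YRRR D=OGYG L=OOOW
Query: B face = BBYB

Answer: B B Y B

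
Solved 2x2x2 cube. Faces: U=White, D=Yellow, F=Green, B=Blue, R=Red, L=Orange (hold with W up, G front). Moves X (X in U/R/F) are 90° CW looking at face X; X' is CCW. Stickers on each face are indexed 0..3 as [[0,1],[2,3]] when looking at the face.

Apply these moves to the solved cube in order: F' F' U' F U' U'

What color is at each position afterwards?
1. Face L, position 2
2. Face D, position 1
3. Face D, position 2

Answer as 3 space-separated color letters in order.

Answer: O G Y

Derivation:
After move 1 (F'): F=GGGG U=WWRR R=YRYR D=OOYY L=OWOW
After move 2 (F'): F=GGGG U=WWYY R=OROR D=WWYY L=OROR
After move 3 (U'): U=WYWY F=ORGG R=GGOR B=ORBB L=BBOR
After move 4 (F): F=GOGR U=WYRB R=WGYR D=OGYY L=BWOW
After move 5 (U'): U=YBWR F=BWGR R=GOYR B=WGBB L=OROW
After move 6 (U'): U=BRYW F=ORGR R=BWYR B=GOBB L=WGOW
Query 1: L[2] = O
Query 2: D[1] = G
Query 3: D[2] = Y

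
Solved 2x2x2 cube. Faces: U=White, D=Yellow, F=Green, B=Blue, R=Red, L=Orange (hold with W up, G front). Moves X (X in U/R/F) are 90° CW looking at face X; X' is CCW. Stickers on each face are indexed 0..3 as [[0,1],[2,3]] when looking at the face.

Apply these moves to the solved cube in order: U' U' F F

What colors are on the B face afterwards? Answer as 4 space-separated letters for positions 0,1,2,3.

Answer: G G B B

Derivation:
After move 1 (U'): U=WWWW F=OOGG R=GGRR B=RRBB L=BBOO
After move 2 (U'): U=WWWW F=BBGG R=OORR B=GGBB L=RROO
After move 3 (F): F=GBGB U=WWOR R=WOWR D=ROYY L=RYOY
After move 4 (F): F=GGBB U=WWYY R=OORR D=WWYY L=RROO
Query: B face = GGBB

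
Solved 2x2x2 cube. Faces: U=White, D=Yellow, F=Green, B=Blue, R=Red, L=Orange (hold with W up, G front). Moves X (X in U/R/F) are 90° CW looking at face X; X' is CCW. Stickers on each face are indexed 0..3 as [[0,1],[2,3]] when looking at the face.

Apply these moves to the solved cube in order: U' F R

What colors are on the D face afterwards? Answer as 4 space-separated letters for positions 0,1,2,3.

After move 1 (U'): U=WWWW F=OOGG R=GGRR B=RRBB L=BBOO
After move 2 (F): F=GOGO U=WWOB R=WGWR D=RGYY L=BYOY
After move 3 (R): R=WWRG U=WOOO F=GGGY D=RBYR B=BRWB
Query: D face = RBYR

Answer: R B Y R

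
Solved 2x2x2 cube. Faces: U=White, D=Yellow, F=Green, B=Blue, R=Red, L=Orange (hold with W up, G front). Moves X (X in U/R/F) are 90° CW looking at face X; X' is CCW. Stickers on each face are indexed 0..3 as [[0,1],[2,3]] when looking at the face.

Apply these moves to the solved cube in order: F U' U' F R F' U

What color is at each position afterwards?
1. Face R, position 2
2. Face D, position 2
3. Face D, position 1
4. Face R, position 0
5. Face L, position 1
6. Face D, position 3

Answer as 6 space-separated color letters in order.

Answer: W Y R R Y G

Derivation:
After move 1 (F): F=GGGG U=WWOO R=WRWR D=RRYY L=OYOY
After move 2 (U'): U=WOWO F=OYGG R=GGWR B=WRBB L=BBOY
After move 3 (U'): U=OOWW F=BBGG R=OYWR B=GGBB L=WROY
After move 4 (F): F=GBGB U=OOYR R=WYWR D=WOYY L=WROR
After move 5 (R): R=WWRY U=OBYB F=GOGY D=WBYG B=RGOB
After move 6 (F'): F=OYGG U=OBWR R=BWWY D=RRYG L=WBOY
After move 7 (U): U=WORB F=BWGG R=RGWY B=WBOB L=OYOY
Query 1: R[2] = W
Query 2: D[2] = Y
Query 3: D[1] = R
Query 4: R[0] = R
Query 5: L[1] = Y
Query 6: D[3] = G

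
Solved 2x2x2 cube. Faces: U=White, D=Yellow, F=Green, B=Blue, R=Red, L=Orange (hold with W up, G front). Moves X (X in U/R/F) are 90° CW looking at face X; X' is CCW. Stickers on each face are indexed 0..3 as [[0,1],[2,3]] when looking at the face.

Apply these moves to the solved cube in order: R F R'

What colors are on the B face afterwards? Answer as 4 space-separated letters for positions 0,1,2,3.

Answer: B B R B

Derivation:
After move 1 (R): R=RRRR U=WGWG F=GYGY D=YBYB B=WBWB
After move 2 (F): F=GGYY U=WGOO R=WRGR D=RRYB L=OYOB
After move 3 (R'): R=RRWG U=WWOW F=GGYO D=RGYY B=BBRB
Query: B face = BBRB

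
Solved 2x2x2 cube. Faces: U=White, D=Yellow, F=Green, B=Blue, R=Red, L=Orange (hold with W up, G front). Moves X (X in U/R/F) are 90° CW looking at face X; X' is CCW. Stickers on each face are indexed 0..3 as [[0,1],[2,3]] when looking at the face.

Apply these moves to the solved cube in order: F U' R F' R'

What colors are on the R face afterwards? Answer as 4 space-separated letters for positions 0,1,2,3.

After move 1 (F): F=GGGG U=WWOO R=WRWR D=RRYY L=OYOY
After move 2 (U'): U=WOWO F=OYGG R=GGWR B=WRBB L=BBOY
After move 3 (R): R=WGRG U=WYWG F=ORGY D=RBYW B=OROB
After move 4 (F'): F=RYOG U=WYWR R=BGRG D=BYYW L=BGOW
After move 5 (R'): R=GGBR U=WOWO F=RYOR D=BYYG B=WRYB
Query: R face = GGBR

Answer: G G B R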